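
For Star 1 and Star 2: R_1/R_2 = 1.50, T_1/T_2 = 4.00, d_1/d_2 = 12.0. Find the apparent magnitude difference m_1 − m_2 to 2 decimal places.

L_1/L_2 = (1.50)²(4.00)⁴ = 576.0.
F_1/F_2 = (L_1/L_2)/(d_1/d_2)² = 576.0/144.0 = 4.000.
m_1 − m_2 = −2.5 log₁₀(4.000) = -1.51.

-1.51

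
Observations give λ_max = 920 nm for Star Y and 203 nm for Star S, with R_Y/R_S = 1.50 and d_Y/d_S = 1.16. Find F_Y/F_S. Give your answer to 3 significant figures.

0.00396

Wien's law: T_Y/T_S = λ_S/λ_Y = 203/920 = 0.2207.
L_Y/L_S = (R_Y/R_S)²(T_Y/T_S)⁴ = (1.50)²(0.2207)⁴ = 0.005334.
F_Y/F_S = (L_Y/L_S)/(d_Y/d_S)² = 0.005334/(1.16)² = 0.003964.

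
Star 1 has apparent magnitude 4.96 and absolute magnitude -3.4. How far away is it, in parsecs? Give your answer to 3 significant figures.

470 pc

m − M = 5 log₁₀(d/10 pc)
4.96 − (-3.4) = 8.36 = 5 log₁₀(d/10)
d = 10 × 10^(8.36/5) = 10 × 10^1.672 = 469.9 pc.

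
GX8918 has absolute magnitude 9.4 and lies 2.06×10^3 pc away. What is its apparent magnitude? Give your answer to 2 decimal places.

m = M + 5 log₁₀(d/10 pc) = 9.4 + 5 log₁₀(2.06×10^3/10)
  = 9.4 + 5 × 2.314 = 9.4 + 11.57 = 20.97.

20.97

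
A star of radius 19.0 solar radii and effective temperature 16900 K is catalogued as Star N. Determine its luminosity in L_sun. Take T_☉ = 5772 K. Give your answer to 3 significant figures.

L/L_☉ = (R/R_☉)² (T/T_☉)⁴ = (19.0)² × (16900/5772)⁴
       = 361.0 × (2.928)⁴ = 361.0 × 73.49 = 2.653×10^4.

2.65×10^4 L_sun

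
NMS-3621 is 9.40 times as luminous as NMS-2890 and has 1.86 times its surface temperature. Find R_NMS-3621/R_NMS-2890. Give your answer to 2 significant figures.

0.89

L ∝ R²T⁴ gives R ∝ √L / T², so
R_NMS-3621/R_NMS-2890 = √(9.40) / (1.86)² = 3.066 / 3.460 = 0.8862.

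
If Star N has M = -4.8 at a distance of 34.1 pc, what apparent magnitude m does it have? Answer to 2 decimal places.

-2.14

m = M + 5 log₁₀(d/10 pc) = -4.8 + 5 log₁₀(34.1/10)
  = -4.8 + 5 × 0.533 = -4.8 + 2.66 = -2.14.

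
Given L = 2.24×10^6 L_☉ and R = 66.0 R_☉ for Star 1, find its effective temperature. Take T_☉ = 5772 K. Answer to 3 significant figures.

T/T_☉ = (L/L_☉)^(1/4) / (R/R_☉)^(1/2)
T = 5772 × (2.24×10^6)^(1/4) / √(66.0) = 5772 × 38.69 / 8.124 = 2.749×10^4 K.

2.75×10^4 K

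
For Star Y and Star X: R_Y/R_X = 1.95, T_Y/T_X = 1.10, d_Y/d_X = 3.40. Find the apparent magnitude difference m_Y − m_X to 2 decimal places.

0.79

L_Y/L_X = (1.95)²(1.10)⁴ = 5.567.
F_Y/F_X = (L_Y/L_X)/(d_Y/d_X)² = 5.567/11.56 = 0.4816.
m_Y − m_X = −2.5 log₁₀(0.4816) = 0.79.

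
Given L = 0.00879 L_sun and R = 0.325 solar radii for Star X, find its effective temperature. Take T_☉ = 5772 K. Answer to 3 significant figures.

T/T_☉ = (L/L_☉)^(1/4) / (R/R_☉)^(1/2)
T = 5772 × (0.00879)^(1/4) / √(0.325) = 5772 × 0.3062 / 0.5701 = 3100 K.

3.10×10^3 K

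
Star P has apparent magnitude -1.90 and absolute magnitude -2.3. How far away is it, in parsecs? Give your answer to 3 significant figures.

12.0 pc

m − M = 5 log₁₀(d/10 pc)
-1.90 − (-2.3) = 0.40 = 5 log₁₀(d/10)
d = 10 × 10^(0.40/5) = 10 × 10^0.080 = 12.02 pc.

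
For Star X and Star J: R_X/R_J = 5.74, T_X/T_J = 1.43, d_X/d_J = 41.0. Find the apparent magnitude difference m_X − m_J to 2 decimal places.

2.72

L_X/L_J = (5.74)²(1.43)⁴ = 137.8.
F_X/F_J = (L_X/L_J)/(d_X/d_J)² = 137.8/1681 = 0.08196.
m_X − m_J = −2.5 log₁₀(0.08196) = 2.72.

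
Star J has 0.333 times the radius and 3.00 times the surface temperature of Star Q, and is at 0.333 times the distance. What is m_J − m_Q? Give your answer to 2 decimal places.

-4.77

L_J/L_Q = (0.333)²(3.00)⁴ = 8.982.
F_J/F_Q = (L_J/L_Q)/(d_J/d_Q)² = 8.982/0.1109 = 81.00.
m_J − m_Q = −2.5 log₁₀(81.00) = -4.77.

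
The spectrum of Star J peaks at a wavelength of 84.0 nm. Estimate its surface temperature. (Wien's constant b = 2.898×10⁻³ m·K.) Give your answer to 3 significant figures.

T = b/λ_max = 2.898×10⁻³ / (84.0×10⁻⁹) = 3.450×10^4 K.

3.45×10^4 K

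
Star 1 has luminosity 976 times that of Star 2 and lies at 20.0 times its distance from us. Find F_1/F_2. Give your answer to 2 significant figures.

2.4

F = L/(4πd²), so F_1/F_2 = (L_1/L_2) / (d_1/d_2)²
= 976 / (20.0)² = 976 / 400.0 = 2.440.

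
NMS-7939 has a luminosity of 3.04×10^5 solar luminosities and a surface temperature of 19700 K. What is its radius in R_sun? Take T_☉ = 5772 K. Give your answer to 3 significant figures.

47.3 R_sun

R/R_☉ = √(L/L_☉) / (T/T_☉)² = √(3.04×10^5) / (3.413)²
       = 551.4 / 11.65 = 47.33.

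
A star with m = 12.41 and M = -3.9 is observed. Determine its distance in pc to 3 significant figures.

1.83×10^4 pc

m − M = 5 log₁₀(d/10 pc)
12.41 − (-3.9) = 16.31 = 5 log₁₀(d/10)
d = 10 × 10^(16.31/5) = 10 × 10^3.262 = 1.828×10^4 pc.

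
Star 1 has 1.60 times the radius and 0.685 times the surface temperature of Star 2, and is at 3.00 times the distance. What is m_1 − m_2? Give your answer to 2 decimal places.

3.01

L_1/L_2 = (1.60)²(0.685)⁴ = 0.5636.
F_1/F_2 = (L_1/L_2)/(d_1/d_2)² = 0.5636/9.000 = 0.06263.
m_1 − m_2 = −2.5 log₁₀(0.06263) = 3.01.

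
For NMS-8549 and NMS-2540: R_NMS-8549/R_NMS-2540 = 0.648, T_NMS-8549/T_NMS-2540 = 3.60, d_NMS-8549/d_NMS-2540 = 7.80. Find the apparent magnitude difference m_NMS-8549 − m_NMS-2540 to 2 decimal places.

L_NMS-8549/L_NMS-2540 = (0.648)²(3.60)⁴ = 70.53.
F_NMS-8549/F_NMS-2540 = (L_NMS-8549/L_NMS-2540)/(d_NMS-8549/d_NMS-2540)² = 70.53/60.84 = 1.159.
m_NMS-8549 − m_NMS-2540 = −2.5 log₁₀(1.159) = -0.16.

-0.16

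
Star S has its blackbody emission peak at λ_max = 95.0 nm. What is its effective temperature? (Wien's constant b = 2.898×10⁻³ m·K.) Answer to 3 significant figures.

T = b/λ_max = 2.898×10⁻³ / (95.0×10⁻⁹) = 3.051×10^4 K.

3.05×10^4 K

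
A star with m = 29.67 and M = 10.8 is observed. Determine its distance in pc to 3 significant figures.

m − M = 5 log₁₀(d/10 pc)
29.67 − (10.8) = 18.87 = 5 log₁₀(d/10)
d = 10 × 10^(18.87/5) = 10 × 10^3.774 = 5.943×10^4 pc.

5.94×10^4 pc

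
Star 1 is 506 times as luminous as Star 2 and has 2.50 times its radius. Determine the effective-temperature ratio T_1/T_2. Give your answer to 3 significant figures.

L ∝ R²T⁴ gives T ∝ (L/R²)^(1/4), so
T_1/T_2 = (506 / 2.50²)^(1/4) = (80.96)^(1/4) = 3.000.

3.00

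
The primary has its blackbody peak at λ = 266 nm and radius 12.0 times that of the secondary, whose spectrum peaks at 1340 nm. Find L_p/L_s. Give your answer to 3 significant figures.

Wien's law gives T ∝ 1/λ_max, so T_p/T_s = λ_s/λ_p = 1340/266 = 5.038.
Then L ∝ R²T⁴ gives L_p/L_s = (12.0)² × (5.038)⁴ = 144.0 × 644.0 = 9.274×10^4.

9.27×10^4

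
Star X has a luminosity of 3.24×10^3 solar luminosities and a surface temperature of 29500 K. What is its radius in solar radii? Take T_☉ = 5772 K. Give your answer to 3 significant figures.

2.18 solar radii

R/R_☉ = √(L/L_☉) / (T/T_☉)² = √(3.24×10^3) / (5.111)²
       = 56.92 / 26.12 = 2.179.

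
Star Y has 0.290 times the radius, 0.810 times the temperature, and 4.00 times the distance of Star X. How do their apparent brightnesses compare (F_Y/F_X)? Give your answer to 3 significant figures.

L_Y/L_X = (R_Y/R_X)²(T_Y/T_X)⁴ = (0.290)² × (0.810)⁴ = 0.03620.
F_Y/F_X = (L_Y/L_X)/(d_Y/d_X)² = 0.03620 / (4.00)² = 0.002263.

0.00226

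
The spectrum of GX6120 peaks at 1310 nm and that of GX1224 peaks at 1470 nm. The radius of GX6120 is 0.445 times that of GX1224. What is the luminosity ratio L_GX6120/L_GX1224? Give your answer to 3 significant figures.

Wien's law gives T ∝ 1/λ_max, so T_GX6120/T_GX1224 = λ_GX1224/λ_GX6120 = 1470/1310 = 1.122.
Then L ∝ R²T⁴ gives L_GX6120/L_GX1224 = (0.445)² × (1.122)⁴ = 0.1980 × 1.586 = 0.3140.

0.314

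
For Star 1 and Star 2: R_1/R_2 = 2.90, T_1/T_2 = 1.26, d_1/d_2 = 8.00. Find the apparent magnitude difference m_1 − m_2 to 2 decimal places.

L_1/L_2 = (2.90)²(1.26)⁴ = 21.20.
F_1/F_2 = (L_1/L_2)/(d_1/d_2)² = 21.20/64.00 = 0.3312.
m_1 − m_2 = −2.5 log₁₀(0.3312) = 1.20.

1.20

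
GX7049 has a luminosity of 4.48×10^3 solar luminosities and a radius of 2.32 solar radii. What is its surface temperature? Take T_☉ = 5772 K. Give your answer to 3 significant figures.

T/T_☉ = (L/L_☉)^(1/4) / (R/R_☉)^(1/2)
T = 5772 × (4.48×10^3)^(1/4) / √(2.32) = 5772 × 8.181 / 1.523 = 3.100×10^4 K.

3.10×10^4 K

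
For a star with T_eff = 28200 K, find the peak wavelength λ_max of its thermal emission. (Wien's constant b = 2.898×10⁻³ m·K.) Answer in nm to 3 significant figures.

λ_max = b/T = 2.898×10⁻³ / 28200 = 1.03×10^-7 m = 102.8 nm.

103 nm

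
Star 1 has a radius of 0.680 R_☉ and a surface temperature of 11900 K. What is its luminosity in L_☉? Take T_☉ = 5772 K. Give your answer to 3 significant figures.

8.35 L_☉

L/L_☉ = (R/R_☉)² (T/T_☉)⁴ = (0.680)² × (11900/5772)⁴
       = 0.4624 × (2.062)⁴ = 0.4624 × 18.07 = 8.354.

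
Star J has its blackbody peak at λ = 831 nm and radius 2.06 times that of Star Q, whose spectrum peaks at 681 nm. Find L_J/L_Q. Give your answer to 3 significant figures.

Wien's law gives T ∝ 1/λ_max, so T_J/T_Q = λ_Q/λ_J = 681/831 = 0.8195.
Then L ∝ R²T⁴ gives L_J/L_Q = (2.06)² × (0.8195)⁴ = 4.244 × 0.4510 = 1.914.

1.91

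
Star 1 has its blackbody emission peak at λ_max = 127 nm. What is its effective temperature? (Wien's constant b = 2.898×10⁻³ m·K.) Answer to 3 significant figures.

2.28×10^4 K

T = b/λ_max = 2.898×10⁻³ / (127×10⁻⁹) = 2.282×10^4 K.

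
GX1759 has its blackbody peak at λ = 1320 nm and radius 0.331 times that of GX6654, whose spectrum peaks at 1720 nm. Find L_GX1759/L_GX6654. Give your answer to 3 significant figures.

Wien's law gives T ∝ 1/λ_max, so T_GX1759/T_GX6654 = λ_GX6654/λ_GX1759 = 1720/1320 = 1.303.
Then L ∝ R²T⁴ gives L_GX1759/L_GX6654 = (0.331)² × (1.303)⁴ = 0.1096 × 2.883 = 0.3158.

0.316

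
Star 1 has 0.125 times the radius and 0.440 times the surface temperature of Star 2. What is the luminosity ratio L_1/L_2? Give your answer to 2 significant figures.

5.9×10^-4

From the Stefan–Boltzmann law, L ∝ R²T⁴, so
L_1/L_2 = (R_1/R_2)² (T_1/T_2)⁴ = (0.125)² × (0.440)⁴ = 0.01562 × 0.03748 = 5.856×10^-4.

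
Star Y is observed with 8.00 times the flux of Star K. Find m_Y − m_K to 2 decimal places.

-2.26

m_Y − m_K = −2.5 log₁₀(F_Y/F_K) = −2.5 log₁₀(8.00) = −2.5 × (0.903) = -2.258.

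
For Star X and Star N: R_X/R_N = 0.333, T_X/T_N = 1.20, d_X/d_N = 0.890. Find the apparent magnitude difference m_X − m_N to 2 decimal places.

1.34

L_X/L_N = (0.333)²(1.20)⁴ = 0.2299.
F_X/F_N = (L_X/L_N)/(d_X/d_N)² = 0.2299/0.7921 = 0.2903.
m_X − m_N = −2.5 log₁₀(0.2903) = 1.34.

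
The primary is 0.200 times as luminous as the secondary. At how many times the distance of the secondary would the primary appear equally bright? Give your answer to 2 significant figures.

0.45

Equal flux requires L_p/d_p² = L_s/d_s², so d_p/d_s = √(L_p/L_s)
= √(0.200) = 0.4472.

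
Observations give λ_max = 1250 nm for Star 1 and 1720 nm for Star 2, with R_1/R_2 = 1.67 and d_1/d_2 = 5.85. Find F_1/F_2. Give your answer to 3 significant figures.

Wien's law: T_1/T_2 = λ_2/λ_1 = 1720/1250 = 1.376.
L_1/L_2 = (R_1/R_2)²(T_1/T_2)⁴ = (1.67)²(1.376)⁴ = 9.998.
F_1/F_2 = (L_1/L_2)/(d_1/d_2)² = 9.998/(5.85)² = 0.2921.

0.292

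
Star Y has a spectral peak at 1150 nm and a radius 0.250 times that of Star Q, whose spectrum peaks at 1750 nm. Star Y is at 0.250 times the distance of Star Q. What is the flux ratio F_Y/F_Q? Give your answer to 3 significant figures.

Wien's law: T_Y/T_Q = λ_Q/λ_Y = 1750/1150 = 1.522.
L_Y/L_Q = (R_Y/R_Q)²(T_Y/T_Q)⁴ = (0.250)²(1.522)⁴ = 0.3352.
F_Y/F_Q = (L_Y/L_Q)/(d_Y/d_Q)² = 0.3352/(0.250)² = 5.362.

5.36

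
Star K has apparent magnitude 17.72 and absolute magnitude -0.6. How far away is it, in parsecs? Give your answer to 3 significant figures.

m − M = 5 log₁₀(d/10 pc)
17.72 − (-0.6) = 18.32 = 5 log₁₀(d/10)
d = 10 × 10^(18.32/5) = 10 × 10^3.664 = 4.613×10^4 pc.

4.61×10^4 pc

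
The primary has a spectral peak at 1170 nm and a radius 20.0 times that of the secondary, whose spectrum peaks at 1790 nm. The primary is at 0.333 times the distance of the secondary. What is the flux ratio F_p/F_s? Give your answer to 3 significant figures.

Wien's law: T_p/T_s = λ_s/λ_p = 1790/1170 = 1.530.
L_p/L_s = (R_p/R_s)²(T_p/T_s)⁴ = (20.0)²(1.530)⁴ = 2191.
F_p/F_s = (L_p/L_s)/(d_p/d_s)² = 2191/(0.333)² = 1.976×10^4.

1.98×10^4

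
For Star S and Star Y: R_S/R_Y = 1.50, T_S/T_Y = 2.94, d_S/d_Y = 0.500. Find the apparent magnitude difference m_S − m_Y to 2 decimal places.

L_S/L_Y = (1.50)²(2.94)⁴ = 168.1.
F_S/F_Y = (L_S/L_Y)/(d_S/d_Y)² = 168.1/0.2500 = 672.4.
m_S − m_Y = −2.5 log₁₀(672.4) = -7.07.

-7.07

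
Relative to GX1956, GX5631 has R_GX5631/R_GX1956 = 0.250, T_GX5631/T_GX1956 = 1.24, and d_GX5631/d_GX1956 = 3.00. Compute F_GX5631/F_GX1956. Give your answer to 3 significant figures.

L_GX5631/L_GX1956 = (R_GX5631/R_GX1956)²(T_GX5631/T_GX1956)⁴ = (0.250)² × (1.24)⁴ = 0.1478.
F_GX5631/F_GX1956 = (L_GX5631/L_GX1956)/(d_GX5631/d_GX1956)² = 0.1478 / (3.00)² = 0.01642.

0.0164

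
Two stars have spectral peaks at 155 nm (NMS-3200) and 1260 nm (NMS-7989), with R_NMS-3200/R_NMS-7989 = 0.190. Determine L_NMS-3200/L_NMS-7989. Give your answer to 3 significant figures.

158

Wien's law gives T ∝ 1/λ_max, so T_NMS-3200/T_NMS-7989 = λ_NMS-7989/λ_NMS-3200 = 1260/155 = 8.129.
Then L ∝ R²T⁴ gives L_NMS-3200/L_NMS-7989 = (0.190)² × (8.129)⁴ = 0.03610 × 4367 = 157.6.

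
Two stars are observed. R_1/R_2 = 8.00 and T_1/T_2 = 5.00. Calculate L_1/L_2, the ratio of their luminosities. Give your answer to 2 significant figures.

From the Stefan–Boltzmann law, L ∝ R²T⁴, so
L_1/L_2 = (R_1/R_2)² (T_1/T_2)⁴ = (8.00)² × (5.00)⁴ = 64.00 × 625.0 = 4.000×10^4.

4.0×10^4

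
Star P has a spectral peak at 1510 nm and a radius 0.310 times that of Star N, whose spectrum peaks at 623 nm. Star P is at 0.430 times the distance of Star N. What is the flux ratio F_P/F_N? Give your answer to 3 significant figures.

Wien's law: T_P/T_N = λ_N/λ_P = 623/1510 = 0.4126.
L_P/L_N = (R_P/R_N)²(T_P/T_N)⁴ = (0.310)²(0.4126)⁴ = 0.002785.
F_P/F_N = (L_P/L_N)/(d_P/d_N)² = 0.002785/(0.430)² = 0.01506.

0.0151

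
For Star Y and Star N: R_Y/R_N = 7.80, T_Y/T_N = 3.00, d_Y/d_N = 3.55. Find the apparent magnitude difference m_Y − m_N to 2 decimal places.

-6.48

L_Y/L_N = (7.80)²(3.00)⁴ = 4928.
F_Y/F_N = (L_Y/L_N)/(d_Y/d_N)² = 4928/12.60 = 391.0.
m_Y − m_N = −2.5 log₁₀(391.0) = -6.48.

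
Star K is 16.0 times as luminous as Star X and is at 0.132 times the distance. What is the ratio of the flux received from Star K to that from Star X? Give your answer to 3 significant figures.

918

F = L/(4πd²), so F_K/F_X = (L_K/L_X) / (d_K/d_X)²
= 16.0 / (0.132)² = 16.0 / 0.01742 = 918.3.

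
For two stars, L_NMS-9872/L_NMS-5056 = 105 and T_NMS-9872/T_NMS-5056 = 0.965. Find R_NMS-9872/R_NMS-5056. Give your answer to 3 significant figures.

L ∝ R²T⁴ gives R ∝ √L / T², so
R_NMS-9872/R_NMS-5056 = √(105) / (0.965)² = 10.25 / 0.9312 = 11.00.

11.0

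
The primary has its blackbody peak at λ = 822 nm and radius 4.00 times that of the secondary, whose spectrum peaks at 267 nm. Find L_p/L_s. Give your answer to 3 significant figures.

Wien's law gives T ∝ 1/λ_max, so T_p/T_s = λ_s/λ_p = 267/822 = 0.3248.
Then L ∝ R²T⁴ gives L_p/L_s = (4.00)² × (0.3248)⁴ = 16.00 × 0.01113 = 0.1781.

0.178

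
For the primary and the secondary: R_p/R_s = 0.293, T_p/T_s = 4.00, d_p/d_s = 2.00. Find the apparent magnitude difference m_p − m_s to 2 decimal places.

L_p/L_s = (0.293)²(4.00)⁴ = 21.98.
F_p/F_s = (L_p/L_s)/(d_p/d_s)² = 21.98/4.000 = 5.494.
m_p − m_s = −2.5 log₁₀(5.494) = -1.85.

-1.85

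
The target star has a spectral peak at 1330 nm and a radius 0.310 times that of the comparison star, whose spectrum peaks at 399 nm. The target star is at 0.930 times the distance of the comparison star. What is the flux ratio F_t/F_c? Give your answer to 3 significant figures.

9.00×10^-4

Wien's law: T_t/T_c = λ_c/λ_t = 399/1330 = 0.3000.
L_t/L_c = (R_t/R_c)²(T_t/T_c)⁴ = (0.310)²(0.3000)⁴ = 7.784×10^-4.
F_t/F_c = (L_t/L_c)/(d_t/d_c)² = 7.784×10^-4/(0.930)² = 9.000×10^-4.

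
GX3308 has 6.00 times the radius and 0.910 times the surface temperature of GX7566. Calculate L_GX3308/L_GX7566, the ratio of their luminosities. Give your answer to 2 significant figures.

From the Stefan–Boltzmann law, L ∝ R²T⁴, so
L_GX3308/L_GX7566 = (R_GX3308/R_GX7566)² (T_GX3308/T_GX7566)⁴ = (6.00)² × (0.910)⁴ = 36.00 × 0.6857 = 24.69.

25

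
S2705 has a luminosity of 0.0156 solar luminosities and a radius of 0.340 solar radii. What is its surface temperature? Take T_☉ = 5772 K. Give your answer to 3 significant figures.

T/T_☉ = (L/L_☉)^(1/4) / (R/R_☉)^(1/2)
T = 5772 × (0.0156)^(1/4) / √(0.340) = 5772 × 0.3534 / 0.5831 = 3498 K.

3.50×10^3 K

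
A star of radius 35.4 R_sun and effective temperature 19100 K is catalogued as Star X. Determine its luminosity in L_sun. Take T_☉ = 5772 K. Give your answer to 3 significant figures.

1.50×10^5 L_sun

L/L_☉ = (R/R_☉)² (T/T_☉)⁴ = (35.4)² × (19100/5772)⁴
       = 1253 × (3.309)⁴ = 1253 × 119.9 = 1.503×10^5.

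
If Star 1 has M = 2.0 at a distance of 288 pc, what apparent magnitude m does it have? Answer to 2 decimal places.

9.30

m = M + 5 log₁₀(d/10 pc) = 2.0 + 5 log₁₀(288/10)
  = 2.0 + 5 × 1.459 = 2.0 + 7.30 = 9.30.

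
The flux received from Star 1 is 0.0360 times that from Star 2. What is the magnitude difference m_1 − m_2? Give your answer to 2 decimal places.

3.61

m_1 − m_2 = −2.5 log₁₀(F_1/F_2) = −2.5 log₁₀(0.0360) = −2.5 × (-1.444) = 3.609.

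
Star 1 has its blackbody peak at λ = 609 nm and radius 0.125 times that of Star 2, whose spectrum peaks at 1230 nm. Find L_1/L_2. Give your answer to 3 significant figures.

0.260

Wien's law gives T ∝ 1/λ_max, so T_1/T_2 = λ_2/λ_1 = 1230/609 = 2.020.
Then L ∝ R²T⁴ gives L_1/L_2 = (0.125)² × (2.020)⁴ = 0.01562 × 16.64 = 0.2600.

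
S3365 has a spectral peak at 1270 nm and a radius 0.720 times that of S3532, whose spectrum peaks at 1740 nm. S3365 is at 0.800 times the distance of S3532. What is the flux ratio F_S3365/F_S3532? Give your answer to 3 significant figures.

Wien's law: T_S3365/T_S3532 = λ_S3532/λ_S3365 = 1740/1270 = 1.370.
L_S3365/L_S3532 = (R_S3365/R_S3532)²(T_S3365/T_S3532)⁴ = (0.720)²(1.370)⁴ = 1.827.
F_S3365/F_S3532 = (L_S3365/L_S3532)/(d_S3365/d_S3532)² = 1.827/(0.800)² = 2.854.

2.85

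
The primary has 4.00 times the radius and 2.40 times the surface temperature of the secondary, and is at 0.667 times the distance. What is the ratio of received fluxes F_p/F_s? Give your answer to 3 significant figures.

L_p/L_s = (R_p/R_s)²(T_p/T_s)⁴ = (4.00)² × (2.40)⁴ = 530.8.
F_p/F_s = (L_p/L_s)/(d_p/d_s)² = 530.8 / (0.667)² = 1193.

1.19×10^3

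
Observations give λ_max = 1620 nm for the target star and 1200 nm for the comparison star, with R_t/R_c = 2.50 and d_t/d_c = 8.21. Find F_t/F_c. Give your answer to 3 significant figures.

Wien's law: T_t/T_c = λ_c/λ_t = 1200/1620 = 0.7407.
L_t/L_c = (R_t/R_c)²(T_t/T_c)⁴ = (2.50)²(0.7407)⁴ = 1.882.
F_t/F_c = (L_t/L_c)/(d_t/d_c)² = 1.882/(8.21)² = 0.02792.

0.0279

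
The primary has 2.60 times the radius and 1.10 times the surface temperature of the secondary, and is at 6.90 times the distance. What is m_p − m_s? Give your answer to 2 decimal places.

L_p/L_s = (2.60)²(1.10)⁴ = 9.897.
F_p/F_s = (L_p/L_s)/(d_p/d_s)² = 9.897/47.61 = 0.2079.
m_p − m_s = −2.5 log₁₀(0.2079) = 1.71.

1.71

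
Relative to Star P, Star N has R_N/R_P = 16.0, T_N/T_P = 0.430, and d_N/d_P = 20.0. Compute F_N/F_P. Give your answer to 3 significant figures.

L_N/L_P = (R_N/R_P)²(T_N/T_P)⁴ = (16.0)² × (0.430)⁴ = 8.752.
F_N/F_P = (L_N/L_P)/(d_N/d_P)² = 8.752 / (20.0)² = 0.02188.

0.0219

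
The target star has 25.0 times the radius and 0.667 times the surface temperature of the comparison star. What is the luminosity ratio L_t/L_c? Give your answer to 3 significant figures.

124

From the Stefan–Boltzmann law, L ∝ R²T⁴, so
L_t/L_c = (R_t/R_c)² (T_t/T_c)⁴ = (25.0)² × (0.667)⁴ = 625.0 × 0.1979 = 123.7.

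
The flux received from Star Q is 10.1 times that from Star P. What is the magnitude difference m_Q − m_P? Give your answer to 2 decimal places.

m_Q − m_P = −2.5 log₁₀(F_Q/F_P) = −2.5 log₁₀(10.1) = −2.5 × (1.004) = -2.511.

-2.51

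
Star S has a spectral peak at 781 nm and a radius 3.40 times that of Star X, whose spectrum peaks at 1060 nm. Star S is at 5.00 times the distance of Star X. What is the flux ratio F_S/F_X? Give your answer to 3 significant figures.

1.57

Wien's law: T_S/T_X = λ_X/λ_S = 1060/781 = 1.357.
L_S/L_X = (R_S/R_X)²(T_S/T_X)⁴ = (3.40)²(1.357)⁴ = 39.23.
F_S/F_X = (L_S/L_X)/(d_S/d_X)² = 39.23/(5.00)² = 1.569.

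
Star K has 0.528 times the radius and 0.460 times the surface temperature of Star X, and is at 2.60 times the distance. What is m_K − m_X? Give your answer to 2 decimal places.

6.83

L_K/L_X = (0.528)²(0.460)⁴ = 0.01248.
F_K/F_X = (L_K/L_X)/(d_K/d_X)² = 0.01248/6.760 = 0.001847.
m_K − m_X = −2.5 log₁₀(0.001847) = 6.83.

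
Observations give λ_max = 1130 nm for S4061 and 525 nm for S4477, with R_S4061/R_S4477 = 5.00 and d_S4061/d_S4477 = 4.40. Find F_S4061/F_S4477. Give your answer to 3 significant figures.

0.0602

Wien's law: T_S4061/T_S4477 = λ_S4477/λ_S4061 = 525/1130 = 0.4646.
L_S4061/L_S4477 = (R_S4061/R_S4477)²(T_S4061/T_S4477)⁴ = (5.00)²(0.4646)⁴ = 1.165.
F_S4061/F_S4477 = (L_S4061/L_S4477)/(d_S4061/d_S4477)² = 1.165/(4.40)² = 0.06017.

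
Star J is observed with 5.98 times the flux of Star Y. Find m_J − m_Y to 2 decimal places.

-1.94

m_J − m_Y = −2.5 log₁₀(F_J/F_Y) = −2.5 log₁₀(5.98) = −2.5 × (0.777) = -1.942.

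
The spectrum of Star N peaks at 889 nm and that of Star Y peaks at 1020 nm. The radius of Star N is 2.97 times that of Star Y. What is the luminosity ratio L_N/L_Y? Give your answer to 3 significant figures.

15.3

Wien's law gives T ∝ 1/λ_max, so T_N/T_Y = λ_Y/λ_N = 1020/889 = 1.147.
Then L ∝ R²T⁴ gives L_N/L_Y = (2.97)² × (1.147)⁴ = 8.821 × 1.733 = 15.29.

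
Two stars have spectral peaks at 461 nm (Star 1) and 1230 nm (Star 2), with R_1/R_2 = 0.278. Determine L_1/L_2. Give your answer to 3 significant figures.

3.92

Wien's law gives T ∝ 1/λ_max, so T_1/T_2 = λ_2/λ_1 = 1230/461 = 2.668.
Then L ∝ R²T⁴ gives L_1/L_2 = (0.278)² × (2.668)⁴ = 0.07728 × 50.68 = 3.917.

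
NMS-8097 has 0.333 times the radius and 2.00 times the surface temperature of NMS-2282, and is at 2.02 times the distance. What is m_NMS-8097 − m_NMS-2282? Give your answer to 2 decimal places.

L_NMS-8097/L_NMS-2282 = (0.333)²(2.00)⁴ = 1.774.
F_NMS-8097/F_NMS-2282 = (L_NMS-8097/L_NMS-2282)/(d_NMS-8097/d_NMS-2282)² = 1.774/4.080 = 0.4348.
m_NMS-8097 − m_NMS-2282 = −2.5 log₁₀(0.4348) = 0.90.

0.90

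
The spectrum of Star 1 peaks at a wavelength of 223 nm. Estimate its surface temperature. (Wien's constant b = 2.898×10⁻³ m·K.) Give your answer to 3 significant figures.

T = b/λ_max = 2.898×10⁻³ / (223×10⁻⁹) = 1.300×10^4 K.

1.30×10^4 K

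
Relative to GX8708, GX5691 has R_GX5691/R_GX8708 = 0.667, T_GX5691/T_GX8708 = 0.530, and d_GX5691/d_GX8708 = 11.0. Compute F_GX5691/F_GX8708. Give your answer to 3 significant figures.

L_GX5691/L_GX8708 = (R_GX5691/R_GX8708)²(T_GX5691/T_GX8708)⁴ = (0.667)² × (0.530)⁴ = 0.03510.
F_GX5691/F_GX8708 = (L_GX5691/L_GX8708)/(d_GX5691/d_GX8708)² = 0.03510 / (11.0)² = 2.901×10^-4.

2.90×10^-4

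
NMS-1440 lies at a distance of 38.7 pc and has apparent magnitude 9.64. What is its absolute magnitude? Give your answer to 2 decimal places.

6.70

M = m − 5 log₁₀(d/10 pc) = 9.64 − 5 log₁₀(38.7/10)
  = 9.64 − 5 × 0.588 = 9.64 − 2.94 = 6.70.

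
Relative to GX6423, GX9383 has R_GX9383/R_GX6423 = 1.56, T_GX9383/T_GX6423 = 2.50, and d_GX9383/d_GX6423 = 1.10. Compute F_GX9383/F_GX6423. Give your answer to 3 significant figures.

L_GX9383/L_GX6423 = (R_GX9383/R_GX6423)²(T_GX9383/T_GX6423)⁴ = (1.56)² × (2.50)⁴ = 95.06.
F_GX9383/F_GX6423 = (L_GX9383/L_GX6423)/(d_GX9383/d_GX6423)² = 95.06 / (1.10)² = 78.56.

78.6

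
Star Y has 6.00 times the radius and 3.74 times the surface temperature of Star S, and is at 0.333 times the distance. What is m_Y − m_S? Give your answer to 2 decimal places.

L_Y/L_S = (6.00)²(3.74)⁴ = 7044.
F_Y/F_S = (L_Y/L_S)/(d_Y/d_S)² = 7044/0.1109 = 6.352×10^4.
m_Y − m_S = −2.5 log₁₀(6.352×10^4) = -12.01.

-12.01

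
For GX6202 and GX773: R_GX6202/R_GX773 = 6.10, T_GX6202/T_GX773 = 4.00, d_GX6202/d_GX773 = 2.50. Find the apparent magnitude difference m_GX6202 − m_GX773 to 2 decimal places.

-7.96

L_GX6202/L_GX773 = (6.10)²(4.00)⁴ = 9526.
F_GX6202/F_GX773 = (L_GX6202/L_GX773)/(d_GX6202/d_GX773)² = 9526/6.250 = 1524.
m_GX6202 − m_GX773 = −2.5 log₁₀(1524) = -7.96.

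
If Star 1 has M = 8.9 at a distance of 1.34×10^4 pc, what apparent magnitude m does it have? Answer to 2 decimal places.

m = M + 5 log₁₀(d/10 pc) = 8.9 + 5 log₁₀(1.34×10^4/10)
  = 8.9 + 5 × 3.127 = 8.9 + 15.64 = 24.54.

24.54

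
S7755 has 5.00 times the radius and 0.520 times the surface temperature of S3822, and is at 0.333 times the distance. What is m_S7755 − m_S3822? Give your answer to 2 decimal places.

-3.04

L_S7755/L_S3822 = (5.00)²(0.520)⁴ = 1.828.
F_S7755/F_S3822 = (L_S7755/L_S3822)/(d_S7755/d_S3822)² = 1.828/0.1109 = 16.48.
m_S7755 − m_S3822 = −2.5 log₁₀(16.48) = -3.04.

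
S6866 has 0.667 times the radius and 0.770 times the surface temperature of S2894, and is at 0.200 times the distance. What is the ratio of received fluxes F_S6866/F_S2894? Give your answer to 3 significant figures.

L_S6866/L_S2894 = (R_S6866/R_S2894)²(T_S6866/T_S2894)⁴ = (0.667)² × (0.770)⁴ = 0.1564.
F_S6866/F_S2894 = (L_S6866/L_S2894)/(d_S6866/d_S2894)² = 0.1564 / (0.200)² = 3.910.

3.91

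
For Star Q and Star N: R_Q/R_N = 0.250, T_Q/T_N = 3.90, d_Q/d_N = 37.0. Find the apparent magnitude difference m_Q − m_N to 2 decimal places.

L_Q/L_N = (0.250)²(3.90)⁴ = 14.46.
F_Q/F_N = (L_Q/L_N)/(d_Q/d_N)² = 14.46/1369 = 0.01056.
m_Q − m_N = −2.5 log₁₀(0.01056) = 4.94.

4.94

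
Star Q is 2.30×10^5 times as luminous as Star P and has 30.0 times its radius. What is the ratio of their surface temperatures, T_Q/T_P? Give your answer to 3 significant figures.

4.00

L ∝ R²T⁴ gives T ∝ (L/R²)^(1/4), so
T_Q/T_P = (2.30×10^5 / 30.0²)^(1/4) = (255.6)^(1/4) = 3.998.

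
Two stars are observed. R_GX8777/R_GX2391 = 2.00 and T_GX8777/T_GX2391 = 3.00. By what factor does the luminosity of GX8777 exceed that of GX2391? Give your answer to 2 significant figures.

3.2×10^2

From the Stefan–Boltzmann law, L ∝ R²T⁴, so
L_GX8777/L_GX2391 = (R_GX8777/R_GX2391)² (T_GX8777/T_GX2391)⁴ = (2.00)² × (3.00)⁴ = 4.000 × 81.00 = 324.0.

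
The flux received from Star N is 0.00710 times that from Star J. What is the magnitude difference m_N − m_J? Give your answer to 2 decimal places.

m_N − m_J = −2.5 log₁₀(F_N/F_J) = −2.5 log₁₀(0.00710) = −2.5 × (-2.149) = 5.372.

5.37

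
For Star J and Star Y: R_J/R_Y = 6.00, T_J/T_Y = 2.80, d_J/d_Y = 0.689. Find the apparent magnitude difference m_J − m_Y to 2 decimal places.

-9.17

L_J/L_Y = (6.00)²(2.80)⁴ = 2213.
F_J/F_Y = (L_J/L_Y)/(d_J/d_Y)² = 2213/0.4747 = 4661.
m_J − m_Y = −2.5 log₁₀(4661) = -9.17.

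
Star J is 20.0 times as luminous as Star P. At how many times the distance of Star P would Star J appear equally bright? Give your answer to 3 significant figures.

Equal flux requires L_J/d_J² = L_P/d_P², so d_J/d_P = √(L_J/L_P)
= √(20.0) = 4.472.

4.47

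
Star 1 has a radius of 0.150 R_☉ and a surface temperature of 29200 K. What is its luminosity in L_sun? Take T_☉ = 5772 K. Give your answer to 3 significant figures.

L/L_☉ = (R/R_☉)² (T/T_☉)⁴ = (0.150)² × (29200/5772)⁴
       = 0.02250 × (5.059)⁴ = 0.02250 × 655.0 = 14.74.

14.7 L_sun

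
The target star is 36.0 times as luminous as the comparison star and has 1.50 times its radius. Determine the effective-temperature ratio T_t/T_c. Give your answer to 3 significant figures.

L ∝ R²T⁴ gives T ∝ (L/R²)^(1/4), so
T_t/T_c = (36.0 / 1.50²)^(1/4) = (16.00)^(1/4) = 2.000.

2.00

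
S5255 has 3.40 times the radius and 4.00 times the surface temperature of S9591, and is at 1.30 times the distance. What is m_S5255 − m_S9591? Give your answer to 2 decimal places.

L_S5255/L_S9591 = (3.40)²(4.00)⁴ = 2959.
F_S5255/F_S9591 = (L_S5255/L_S9591)/(d_S5255/d_S9591)² = 2959/1.690 = 1751.
m_S5255 − m_S9591 = −2.5 log₁₀(1751) = -8.11.

-8.11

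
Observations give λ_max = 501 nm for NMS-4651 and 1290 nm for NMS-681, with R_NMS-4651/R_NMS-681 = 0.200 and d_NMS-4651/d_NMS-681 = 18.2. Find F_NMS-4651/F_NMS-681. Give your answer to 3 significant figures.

Wien's law: T_NMS-4651/T_NMS-681 = λ_NMS-681/λ_NMS-4651 = 1290/501 = 2.575.
L_NMS-4651/L_NMS-681 = (R_NMS-4651/R_NMS-681)²(T_NMS-4651/T_NMS-681)⁴ = (0.200)²(2.575)⁴ = 1.758.
F_NMS-4651/F_NMS-681 = (L_NMS-4651/L_NMS-681)/(d_NMS-4651/d_NMS-681)² = 1.758/(18.2)² = 0.005308.

0.00531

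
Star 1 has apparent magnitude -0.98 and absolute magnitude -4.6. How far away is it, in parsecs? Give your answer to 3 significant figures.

53.0 pc

m − M = 5 log₁₀(d/10 pc)
-0.98 − (-4.6) = 3.62 = 5 log₁₀(d/10)
d = 10 × 10^(3.62/5) = 10 × 10^0.724 = 52.97 pc.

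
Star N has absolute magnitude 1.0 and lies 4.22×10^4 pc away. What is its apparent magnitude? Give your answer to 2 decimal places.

m = M + 5 log₁₀(d/10 pc) = 1.0 + 5 log₁₀(4.22×10^4/10)
  = 1.0 + 5 × 3.625 = 1.0 + 18.13 = 19.13.

19.13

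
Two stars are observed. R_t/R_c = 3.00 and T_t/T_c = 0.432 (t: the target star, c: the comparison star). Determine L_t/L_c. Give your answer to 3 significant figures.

From the Stefan–Boltzmann law, L ∝ R²T⁴, so
L_t/L_c = (R_t/R_c)² (T_t/T_c)⁴ = (3.00)² × (0.432)⁴ = 9.000 × 0.03483 = 0.3135.

0.313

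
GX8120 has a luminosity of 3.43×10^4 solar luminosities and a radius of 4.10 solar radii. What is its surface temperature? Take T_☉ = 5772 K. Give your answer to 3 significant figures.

3.88×10^4 K

T/T_☉ = (L/L_☉)^(1/4) / (R/R_☉)^(1/2)
T = 5772 × (3.43×10^4)^(1/4) / √(4.10) = 5772 × 13.61 / 2.025 = 3.879×10^4 K.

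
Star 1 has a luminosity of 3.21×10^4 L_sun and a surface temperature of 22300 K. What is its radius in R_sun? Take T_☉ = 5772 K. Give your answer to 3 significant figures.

12.0 R_sun

R/R_☉ = √(L/L_☉) / (T/T_☉)² = √(3.21×10^4) / (3.863)²
       = 179.2 / 14.93 = 12.00.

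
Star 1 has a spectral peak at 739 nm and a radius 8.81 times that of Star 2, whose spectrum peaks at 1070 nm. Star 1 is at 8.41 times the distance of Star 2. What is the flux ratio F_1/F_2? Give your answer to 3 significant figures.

Wien's law: T_1/T_2 = λ_2/λ_1 = 1070/739 = 1.448.
L_1/L_2 = (R_1/R_2)²(T_1/T_2)⁴ = (8.81)²(1.448)⁴ = 341.1.
F_1/F_2 = (L_1/L_2)/(d_1/d_2)² = 341.1/(8.41)² = 4.823.

4.82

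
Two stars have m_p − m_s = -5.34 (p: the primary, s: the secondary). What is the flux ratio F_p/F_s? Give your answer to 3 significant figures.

F_p/F_s = 10^(−(m_p − m_s)/2.5) = 10^(5.34/2.5) = 10^2.136 = 136.8.

137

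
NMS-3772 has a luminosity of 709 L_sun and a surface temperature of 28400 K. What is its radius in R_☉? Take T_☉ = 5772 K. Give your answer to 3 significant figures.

R/R_☉ = √(L/L_☉) / (T/T_☉)² = √(709) / (4.920)²
       = 26.63 / 24.21 = 1.100.

1.10 R_☉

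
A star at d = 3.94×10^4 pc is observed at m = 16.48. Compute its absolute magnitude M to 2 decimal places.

-1.50

M = m − 5 log₁₀(d/10 pc) = 16.48 − 5 log₁₀(3.94×10^4/10)
  = 16.48 − 5 × 3.595 = 16.48 − 17.98 = -1.50.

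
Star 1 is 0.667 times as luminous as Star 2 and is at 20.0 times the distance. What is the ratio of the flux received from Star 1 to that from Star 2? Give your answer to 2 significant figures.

0.0017

F = L/(4πd²), so F_1/F_2 = (L_1/L_2) / (d_1/d_2)²
= 0.667 / (20.0)² = 0.667 / 400.0 = 0.001668.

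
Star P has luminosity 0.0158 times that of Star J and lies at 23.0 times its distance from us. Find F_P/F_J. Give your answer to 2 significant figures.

3.0×10^-5

F = L/(4πd²), so F_P/F_J = (L_P/L_J) / (d_P/d_J)²
= 0.0158 / (23.0)² = 0.0158 / 529.0 = 2.987×10^-5.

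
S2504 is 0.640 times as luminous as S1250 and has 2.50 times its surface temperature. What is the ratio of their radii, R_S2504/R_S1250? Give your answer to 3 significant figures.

L ∝ R²T⁴ gives R ∝ √L / T², so
R_S2504/R_S1250 = √(0.640) / (2.50)² = 0.8000 / 6.250 = 0.1280.

0.128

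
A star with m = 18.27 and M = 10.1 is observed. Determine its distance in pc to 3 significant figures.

431 pc

m − M = 5 log₁₀(d/10 pc)
18.27 − (10.1) = 8.17 = 5 log₁₀(d/10)
d = 10 × 10^(8.17/5) = 10 × 10^1.634 = 430.5 pc.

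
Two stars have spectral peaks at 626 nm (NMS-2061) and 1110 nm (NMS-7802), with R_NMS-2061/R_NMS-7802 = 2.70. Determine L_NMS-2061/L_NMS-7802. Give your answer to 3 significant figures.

Wien's law gives T ∝ 1/λ_max, so T_NMS-2061/T_NMS-7802 = λ_NMS-7802/λ_NMS-2061 = 1110/626 = 1.773.
Then L ∝ R²T⁴ gives L_NMS-2061/L_NMS-7802 = (2.70)² × (1.773)⁴ = 7.290 × 9.885 = 72.06.

72.1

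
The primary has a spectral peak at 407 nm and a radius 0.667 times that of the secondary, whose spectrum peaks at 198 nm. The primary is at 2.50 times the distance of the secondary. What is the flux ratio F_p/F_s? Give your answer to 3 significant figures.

0.00399

Wien's law: T_p/T_s = λ_s/λ_p = 198/407 = 0.4865.
L_p/L_s = (R_p/R_s)²(T_p/T_s)⁴ = (0.667)²(0.4865)⁴ = 0.02492.
F_p/F_s = (L_p/L_s)/(d_p/d_s)² = 0.02492/(2.50)² = 0.003987.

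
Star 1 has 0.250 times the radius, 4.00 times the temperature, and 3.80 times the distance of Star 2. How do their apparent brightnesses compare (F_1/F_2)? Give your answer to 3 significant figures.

1.11

L_1/L_2 = (R_1/R_2)²(T_1/T_2)⁴ = (0.250)² × (4.00)⁴ = 16.00.
F_1/F_2 = (L_1/L_2)/(d_1/d_2)² = 16.00 / (3.80)² = 1.108.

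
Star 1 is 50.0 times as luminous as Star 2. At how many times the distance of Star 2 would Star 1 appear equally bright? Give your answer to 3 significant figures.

Equal flux requires L_1/d_1² = L_2/d_2², so d_1/d_2 = √(L_1/L_2)
= √(50.0) = 7.071.

7.07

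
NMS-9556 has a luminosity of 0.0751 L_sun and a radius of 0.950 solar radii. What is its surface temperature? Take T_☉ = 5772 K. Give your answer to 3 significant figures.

3.10×10^3 K

T/T_☉ = (L/L_☉)^(1/4) / (R/R_☉)^(1/2)
T = 5772 × (0.0751)^(1/4) / √(0.950) = 5772 × 0.5235 / 0.9747 = 3100 K.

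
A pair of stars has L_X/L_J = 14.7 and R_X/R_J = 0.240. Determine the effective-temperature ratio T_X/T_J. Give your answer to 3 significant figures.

4.00

L ∝ R²T⁴ gives T ∝ (L/R²)^(1/4), so
T_X/T_J = (14.7 / 0.240²)^(1/4) = (255.2)^(1/4) = 3.997.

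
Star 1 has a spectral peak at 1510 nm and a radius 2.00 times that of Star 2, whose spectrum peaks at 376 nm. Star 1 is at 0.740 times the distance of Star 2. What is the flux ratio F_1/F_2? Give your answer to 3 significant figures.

Wien's law: T_1/T_2 = λ_2/λ_1 = 376/1510 = 0.2490.
L_1/L_2 = (R_1/R_2)²(T_1/T_2)⁴ = (2.00)²(0.2490)⁴ = 0.01538.
F_1/F_2 = (L_1/L_2)/(d_1/d_2)² = 0.01538/(0.740)² = 0.02808.

0.0281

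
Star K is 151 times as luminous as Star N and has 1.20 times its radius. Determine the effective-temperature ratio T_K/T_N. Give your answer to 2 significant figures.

3.2

L ∝ R²T⁴ gives T ∝ (L/R²)^(1/4), so
T_K/T_N = (151 / 1.20²)^(1/4) = (104.9)^(1/4) = 3.200.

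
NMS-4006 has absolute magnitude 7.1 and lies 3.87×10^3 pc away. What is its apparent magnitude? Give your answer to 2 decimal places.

20.04

m = M + 5 log₁₀(d/10 pc) = 7.1 + 5 log₁₀(3.87×10^3/10)
  = 7.1 + 5 × 2.588 = 7.1 + 12.94 = 20.04.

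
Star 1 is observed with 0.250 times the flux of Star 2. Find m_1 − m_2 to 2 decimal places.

m_1 − m_2 = −2.5 log₁₀(F_1/F_2) = −2.5 log₁₀(0.250) = −2.5 × (-0.602) = 1.505.

1.51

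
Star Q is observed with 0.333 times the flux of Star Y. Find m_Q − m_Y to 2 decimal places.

1.19

m_Q − m_Y = −2.5 log₁₀(F_Q/F_Y) = −2.5 log₁₀(0.333) = −2.5 × (-0.478) = 1.194.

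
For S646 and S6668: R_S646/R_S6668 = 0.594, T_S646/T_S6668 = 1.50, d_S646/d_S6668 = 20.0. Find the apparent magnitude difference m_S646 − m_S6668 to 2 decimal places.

5.88

L_S646/L_S6668 = (0.594)²(1.50)⁴ = 1.786.
F_S646/F_S6668 = (L_S646/L_S6668)/(d_S646/d_S6668)² = 1.786/400.0 = 0.004466.
m_S646 − m_S6668 = −2.5 log₁₀(0.004466) = 5.88.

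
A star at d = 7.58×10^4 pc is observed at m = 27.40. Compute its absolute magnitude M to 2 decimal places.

M = m − 5 log₁₀(d/10 pc) = 27.40 − 5 log₁₀(7.58×10^4/10)
  = 27.40 − 5 × 3.880 = 27.40 − 19.40 = 8.00.

8.00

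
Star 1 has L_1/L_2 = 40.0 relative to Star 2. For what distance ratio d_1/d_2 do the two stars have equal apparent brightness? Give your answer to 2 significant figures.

Equal flux requires L_1/d_1² = L_2/d_2², so d_1/d_2 = √(L_1/L_2)
= √(40.0) = 6.325.

6.3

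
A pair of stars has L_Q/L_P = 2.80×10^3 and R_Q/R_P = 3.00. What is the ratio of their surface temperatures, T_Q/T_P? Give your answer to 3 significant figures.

L ∝ R²T⁴ gives T ∝ (L/R²)^(1/4), so
T_Q/T_P = (2.80×10^3 / 3.00²)^(1/4) = (311.1)^(1/4) = 4.200.

4.20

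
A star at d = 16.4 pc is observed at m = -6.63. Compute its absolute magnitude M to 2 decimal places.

M = m − 5 log₁₀(d/10 pc) = -6.63 − 5 log₁₀(16.4/10)
  = -6.63 − 5 × 0.215 = -6.63 − 1.07 = -7.70.

-7.70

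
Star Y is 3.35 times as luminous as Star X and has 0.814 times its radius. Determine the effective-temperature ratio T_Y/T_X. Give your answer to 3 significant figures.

1.50

L ∝ R²T⁴ gives T ∝ (L/R²)^(1/4), so
T_Y/T_X = (3.35 / 0.814²)^(1/4) = (5.056)^(1/4) = 1.500.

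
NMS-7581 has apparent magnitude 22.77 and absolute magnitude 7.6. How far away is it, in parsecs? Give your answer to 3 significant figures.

m − M = 5 log₁₀(d/10 pc)
22.77 − (7.6) = 15.17 = 5 log₁₀(d/10)
d = 10 × 10^(15.17/5) = 10 × 10^3.034 = 1.081×10^4 pc.

1.08×10^4 pc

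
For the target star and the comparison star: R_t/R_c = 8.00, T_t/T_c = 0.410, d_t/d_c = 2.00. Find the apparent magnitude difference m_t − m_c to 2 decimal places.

L_t/L_c = (8.00)²(0.410)⁴ = 1.808.
F_t/F_c = (L_t/L_c)/(d_t/d_c)² = 1.808/4.000 = 0.4521.
m_t − m_c = −2.5 log₁₀(0.4521) = 0.86.

0.86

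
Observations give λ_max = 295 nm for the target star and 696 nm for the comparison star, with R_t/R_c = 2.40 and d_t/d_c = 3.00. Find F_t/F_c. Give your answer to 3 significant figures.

19.8

Wien's law: T_t/T_c = λ_c/λ_t = 696/295 = 2.359.
L_t/L_c = (R_t/R_c)²(T_t/T_c)⁴ = (2.40)²(2.359)⁴ = 178.5.
F_t/F_c = (L_t/L_c)/(d_t/d_c)² = 178.5/(3.00)² = 19.83.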